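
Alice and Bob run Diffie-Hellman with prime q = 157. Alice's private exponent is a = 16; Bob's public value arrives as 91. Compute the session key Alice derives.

Shared key K = 91^16 mod 157.
91^1 ≡ 91 (mod 157)
91^2 = (91^1)^2 ≡ 91^2 = 8281 ≡ 117 (mod 157)
91^4 = (91^2)^2 ≡ 117^2 = 13689 ≡ 30 (mod 157)
91^8 = (91^4)^2 ≡ 30^2 = 900 ≡ 115 (mod 157)
91^16 = (91^8)^2 ≡ 115^2 = 13225 ≡ 37 (mod 157)

37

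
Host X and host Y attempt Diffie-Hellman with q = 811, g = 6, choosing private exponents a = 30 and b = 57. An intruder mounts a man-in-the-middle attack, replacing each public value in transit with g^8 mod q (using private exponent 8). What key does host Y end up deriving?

Host Y receives an intruder's public value M = 6^8 mod 811 instead of the honest one.
6^1 ≡ 6 (mod 811)
6^2 = (6^1)^2 ≡ 6^2 = 36 ≡ 36 (mod 811)
6^4 = (6^2)^2 ≡ 36^2 = 1296 ≡ 485 (mod 811)
6^8 = (6^4)^2 ≡ 485^2 = 235225 ≡ 35 (mod 811)
So M = 35. Host Y computes K = M^57 mod 811.
35^1 ≡ 35 (mod 811)
35^2 = (35^1)^2 ≡ 35^2 = 1225 ≡ 414 (mod 811)
35^4 = (35^2)^2 ≡ 414^2 = 171396 ≡ 275 (mod 811)
35^8 = (35^4)^2 ≡ 275^2 = 75625 ≡ 202 (mod 811)
35^16 = (35^8)^2 ≡ 202^2 = 40804 ≡ 254 (mod 811)
35^32 = (35^16)^2 ≡ 254^2 = 64516 ≡ 447 (mod 811)
35^57 = 35^32 · 35^16 · 35^8 · 35^1 ≡ 447 · 254 · 202 · 35 ≡ 458 (mod 811).

458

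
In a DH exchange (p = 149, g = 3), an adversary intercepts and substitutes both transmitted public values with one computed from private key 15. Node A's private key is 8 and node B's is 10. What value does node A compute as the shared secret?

Node A receives an adversary's public value M = 3^15 mod 149 instead of the honest one.
3^1 ≡ 3 (mod 149)
3^2 = (3^1)^2 ≡ 3^2 = 9 ≡ 9 (mod 149)
3^4 = (3^2)^2 ≡ 9^2 = 81 ≡ 81 (mod 149)
3^8 = (3^4)^2 ≡ 81^2 = 6561 ≡ 5 (mod 149)
3^15 = 3^8 · 3^4 · 3^2 · 3^1 ≡ 5 · 81 · 9 · 3 ≡ 58 (mod 149).
So M = 58. Node A computes K = M^8 mod 149.
58^1 ≡ 58 (mod 149)
58^2 = (58^1)^2 ≡ 58^2 = 3364 ≡ 86 (mod 149)
58^4 = (58^2)^2 ≡ 86^2 = 7396 ≡ 95 (mod 149)
58^8 = (58^4)^2 ≡ 95^2 = 9025 ≡ 85 (mod 149)

85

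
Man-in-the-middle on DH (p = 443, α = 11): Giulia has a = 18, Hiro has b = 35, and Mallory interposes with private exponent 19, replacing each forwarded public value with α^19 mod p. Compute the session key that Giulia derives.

Giulia receives Mallory's public value M = 11^19 mod 443 instead of the honest one.
11^1 ≡ 11 (mod 443)
11^2 = (11^1)^2 ≡ 11^2 = 121 ≡ 121 (mod 443)
11^4 = (11^2)^2 ≡ 121^2 = 14641 ≡ 22 (mod 443)
11^8 = (11^4)^2 ≡ 22^2 = 484 ≡ 41 (mod 443)
11^16 = (11^8)^2 ≡ 41^2 = 1681 ≡ 352 (mod 443)
11^19 = 11^16 · 11^2 · 11^1 ≡ 352 · 121 · 11 ≡ 261 (mod 443).
So M = 261. Giulia computes K = M^18 mod 443.
261^1 ≡ 261 (mod 443)
261^2 = (261^1)^2 ≡ 261^2 = 68121 ≡ 342 (mod 443)
261^4 = (261^2)^2 ≡ 342^2 = 116964 ≡ 12 (mod 443)
261^8 = (261^4)^2 ≡ 12^2 = 144 ≡ 144 (mod 443)
261^16 = (261^8)^2 ≡ 144^2 = 20736 ≡ 358 (mod 443)
261^18 = 261^16 · 261^2 ≡ 358 · 342 ≡ 168 (mod 443).

168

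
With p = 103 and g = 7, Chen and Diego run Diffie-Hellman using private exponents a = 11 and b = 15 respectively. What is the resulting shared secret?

14

Diego sends B = g^b mod p = 7^15 mod 103.
7^1 ≡ 7 (mod 103)
7^2 = (7^1)^2 ≡ 7^2 = 49 ≡ 49 (mod 103)
7^4 = (7^2)^2 ≡ 49^2 = 2401 ≡ 32 (mod 103)
7^8 = (7^4)^2 ≡ 32^2 = 1024 ≡ 97 (mod 103)
7^15 = 7^8 · 7^4 · 7^2 · 7^1 ≡ 97 · 32 · 49 · 7 ≡ 64 (mod 103).
So B = 64. Chen then computes K = B^a mod p = 64^11 mod 103.
64^1 ≡ 64 (mod 103)
64^2 = (64^1)^2 ≡ 64^2 = 4096 ≡ 79 (mod 103)
64^4 = (64^2)^2 ≡ 79^2 = 6241 ≡ 61 (mod 103)
64^8 = (64^4)^2 ≡ 61^2 = 3721 ≡ 13 (mod 103)
64^11 = 64^8 · 64^2 · 64^1 ≡ 13 · 79 · 64 ≡ 14 (mod 103).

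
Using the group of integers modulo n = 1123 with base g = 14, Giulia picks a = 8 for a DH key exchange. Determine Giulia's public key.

Public value = 14^8 mod 1123.
14^1 ≡ 14 (mod 1123)
14^2 = (14^1)^2 ≡ 14^2 = 196 ≡ 196 (mod 1123)
14^4 = (14^2)^2 ≡ 196^2 = 38416 ≡ 234 (mod 1123)
14^8 = (14^4)^2 ≡ 234^2 = 54756 ≡ 852 (mod 1123)

852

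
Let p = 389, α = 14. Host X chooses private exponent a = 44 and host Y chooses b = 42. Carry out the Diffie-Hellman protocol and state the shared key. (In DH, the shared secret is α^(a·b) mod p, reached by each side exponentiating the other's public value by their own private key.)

Host Y sends B = α^b mod p = 14^42 mod 389.
14^1 ≡ 14 (mod 389)
14^2 = (14^1)^2 ≡ 14^2 = 196 ≡ 196 (mod 389)
14^4 = (14^2)^2 ≡ 196^2 = 38416 ≡ 294 (mod 389)
14^8 = (14^4)^2 ≡ 294^2 = 86436 ≡ 78 (mod 389)
14^16 = (14^8)^2 ≡ 78^2 = 6084 ≡ 249 (mod 389)
14^32 = (14^16)^2 ≡ 249^2 = 62001 ≡ 150 (mod 389)
14^42 = 14^32 · 14^8 · 14^2 ≡ 150 · 78 · 196 ≡ 45 (mod 389).
So B = 45. Host X then computes K = B^a mod p = 45^44 mod 389.
45^1 ≡ 45 (mod 389)
45^2 = (45^1)^2 ≡ 45^2 = 2025 ≡ 80 (mod 389)
45^4 = (45^2)^2 ≡ 80^2 = 6400 ≡ 176 (mod 389)
45^8 = (45^4)^2 ≡ 176^2 = 30976 ≡ 245 (mod 389)
45^16 = (45^8)^2 ≡ 245^2 = 60025 ≡ 119 (mod 389)
45^32 = (45^16)^2 ≡ 119^2 = 14161 ≡ 157 (mod 389)
45^44 = 45^32 · 45^8 · 45^4 ≡ 157 · 245 · 176 ≡ 73 (mod 389).

73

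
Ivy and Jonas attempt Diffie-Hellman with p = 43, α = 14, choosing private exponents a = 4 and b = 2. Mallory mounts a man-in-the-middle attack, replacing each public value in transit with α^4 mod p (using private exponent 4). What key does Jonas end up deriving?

Jonas receives Mallory's public value M = 14^4 mod 43 instead of the honest one.
14^1 ≡ 14 (mod 43)
14^2 = (14^1)^2 ≡ 14^2 = 196 ≡ 24 (mod 43)
14^4 = (14^2)^2 ≡ 24^2 = 576 ≡ 17 (mod 43)
So M = 17. Jonas computes K = M^2 mod 43.
17^1 ≡ 17 (mod 43)
17^2 = (17^1)^2 ≡ 17^2 = 289 ≡ 31 (mod 43)

31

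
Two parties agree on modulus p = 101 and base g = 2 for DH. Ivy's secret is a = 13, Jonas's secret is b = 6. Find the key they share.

21

Ivy sends A = g^a mod p = 2^13 mod 101.
2^1 ≡ 2 (mod 101)
2^2 = (2^1)^2 ≡ 2^2 = 4 ≡ 4 (mod 101)
2^4 = (2^2)^2 ≡ 4^2 = 16 ≡ 16 (mod 101)
2^8 = (2^4)^2 ≡ 16^2 = 256 ≡ 54 (mod 101)
2^13 = 2^8 · 2^4 · 2^1 ≡ 54 · 16 · 2 ≡ 11 (mod 101).
So A = 11. Jonas then computes K = A^b mod p = 11^6 mod 101.
11^1 ≡ 11 (mod 101)
11^2 = (11^1)^2 ≡ 11^2 = 121 ≡ 20 (mod 101)
11^4 = (11^2)^2 ≡ 20^2 = 400 ≡ 97 (mod 101)
11^6 = 11^4 · 11^2 ≡ 97 · 20 ≡ 21 (mod 101).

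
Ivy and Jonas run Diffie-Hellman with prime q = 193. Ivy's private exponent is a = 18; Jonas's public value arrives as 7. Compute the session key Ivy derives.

Shared key K = 7^18 mod 193.
7^1 ≡ 7 (mod 193)
7^2 = (7^1)^2 ≡ 7^2 = 49 ≡ 49 (mod 193)
7^4 = (7^2)^2 ≡ 49^2 = 2401 ≡ 85 (mod 193)
7^8 = (7^4)^2 ≡ 85^2 = 7225 ≡ 84 (mod 193)
7^16 = (7^8)^2 ≡ 84^2 = 7056 ≡ 108 (mod 193)
7^18 = 7^16 · 7^2 ≡ 108 · 49 ≡ 81 (mod 193).

81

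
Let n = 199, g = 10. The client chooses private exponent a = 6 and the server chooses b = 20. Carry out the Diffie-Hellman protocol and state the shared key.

The server sends B = g^b mod n = 10^20 mod 199.
10^1 ≡ 10 (mod 199)
10^2 = (10^1)^2 ≡ 10^2 = 100 ≡ 100 (mod 199)
10^4 = (10^2)^2 ≡ 100^2 = 10000 ≡ 50 (mod 199)
10^8 = (10^4)^2 ≡ 50^2 = 2500 ≡ 112 (mod 199)
10^16 = (10^8)^2 ≡ 112^2 = 12544 ≡ 7 (mod 199)
10^20 = 10^16 · 10^4 ≡ 7 · 50 ≡ 151 (mod 199).
So B = 151. The client then computes K = B^a mod n = 151^6 mod 199.
151^1 ≡ 151 (mod 199)
151^2 = (151^1)^2 ≡ 151^2 = 22801 ≡ 115 (mod 199)
151^4 = (151^2)^2 ≡ 115^2 = 13225 ≡ 91 (mod 199)
151^6 = 151^4 · 151^2 ≡ 91 · 115 ≡ 117 (mod 199).

117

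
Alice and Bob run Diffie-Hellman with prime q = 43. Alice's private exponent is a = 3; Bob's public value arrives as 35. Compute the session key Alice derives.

Shared key K = 35^3 mod 43.
35^1 ≡ 35 (mod 43)
35^2 = (35^1)^2 ≡ 35^2 = 1225 ≡ 21 (mod 43)
35^3 = 35^2 · 35^1 ≡ 21 · 35 ≡ 4 (mod 43).

4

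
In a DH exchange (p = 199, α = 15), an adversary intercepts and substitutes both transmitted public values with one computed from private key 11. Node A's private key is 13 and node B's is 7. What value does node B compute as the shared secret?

37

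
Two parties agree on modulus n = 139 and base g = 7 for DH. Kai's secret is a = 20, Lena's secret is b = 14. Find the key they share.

Lena sends B = g^b mod n = 7^14 mod 139.
7^1 ≡ 7 (mod 139)
7^2 = (7^1)^2 ≡ 7^2 = 49 ≡ 49 (mod 139)
7^4 = (7^2)^2 ≡ 49^2 = 2401 ≡ 38 (mod 139)
7^8 = (7^4)^2 ≡ 38^2 = 1444 ≡ 54 (mod 139)
7^14 = 7^8 · 7^4 · 7^2 ≡ 54 · 38 · 49 ≡ 51 (mod 139).
So B = 51. Kai then computes K = B^a mod n = 51^20 mod 139.
51^1 ≡ 51 (mod 139)
51^2 = (51^1)^2 ≡ 51^2 = 2601 ≡ 99 (mod 139)
51^4 = (51^2)^2 ≡ 99^2 = 9801 ≡ 71 (mod 139)
51^8 = (51^4)^2 ≡ 71^2 = 5041 ≡ 37 (mod 139)
51^16 = (51^8)^2 ≡ 37^2 = 1369 ≡ 118 (mod 139)
51^20 = 51^16 · 51^4 ≡ 118 · 71 ≡ 38 (mod 139).

38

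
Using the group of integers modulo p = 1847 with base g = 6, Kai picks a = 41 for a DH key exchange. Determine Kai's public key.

Public value = 6^41 mod 1847.
6^1 ≡ 6 (mod 1847)
6^2 = (6^1)^2 ≡ 6^2 = 36 ≡ 36 (mod 1847)
6^4 = (6^2)^2 ≡ 36^2 = 1296 ≡ 1296 (mod 1847)
6^8 = (6^4)^2 ≡ 1296^2 = 1679616 ≡ 693 (mod 1847)
6^16 = (6^8)^2 ≡ 693^2 = 480249 ≡ 29 (mod 1847)
6^32 = (6^16)^2 ≡ 29^2 = 841 ≡ 841 (mod 1847)
6^41 = 6^32 · 6^8 · 6^1 ≡ 841 · 693 · 6 ≡ 507 (mod 1847).

507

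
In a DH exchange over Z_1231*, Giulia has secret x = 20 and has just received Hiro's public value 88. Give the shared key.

Shared key K = 88^20 mod 1231.
88^1 ≡ 88 (mod 1231)
88^2 = (88^1)^2 ≡ 88^2 = 7744 ≡ 358 (mod 1231)
88^4 = (88^2)^2 ≡ 358^2 = 128164 ≡ 140 (mod 1231)
88^8 = (88^4)^2 ≡ 140^2 = 19600 ≡ 1135 (mod 1231)
88^16 = (88^8)^2 ≡ 1135^2 = 1288225 ≡ 599 (mod 1231)
88^20 = 88^16 · 88^4 ≡ 599 · 140 ≡ 152 (mod 1231).

152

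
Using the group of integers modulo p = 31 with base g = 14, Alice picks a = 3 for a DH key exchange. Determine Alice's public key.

Public value = 14^3 mod 31.
14^1 ≡ 14 (mod 31)
14^2 = (14^1)^2 ≡ 14^2 = 196 ≡ 10 (mod 31)
14^3 = 14^2 · 14^1 ≡ 10 · 14 ≡ 16 (mod 31).

16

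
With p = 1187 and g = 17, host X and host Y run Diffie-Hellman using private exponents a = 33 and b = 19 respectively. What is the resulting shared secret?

Host X sends A = g^a mod p = 17^33 mod 1187.
17^1 ≡ 17 (mod 1187)
17^2 = (17^1)^2 ≡ 17^2 = 289 ≡ 289 (mod 1187)
17^4 = (17^2)^2 ≡ 289^2 = 83521 ≡ 431 (mod 1187)
17^8 = (17^4)^2 ≡ 431^2 = 185761 ≡ 589 (mod 1187)
17^16 = (17^8)^2 ≡ 589^2 = 346921 ≡ 317 (mod 1187)
17^32 = (17^16)^2 ≡ 317^2 = 100489 ≡ 781 (mod 1187)
17^33 = 17^32 · 17^1 ≡ 781 · 17 ≡ 220 (mod 1187).
So A = 220. Host Y then computes K = A^b mod p = 220^19 mod 1187.
220^1 ≡ 220 (mod 1187)
220^2 = (220^1)^2 ≡ 220^2 = 48400 ≡ 920 (mod 1187)
220^4 = (220^2)^2 ≡ 920^2 = 846400 ≡ 69 (mod 1187)
220^8 = (220^4)^2 ≡ 69^2 = 4761 ≡ 13 (mod 1187)
220^16 = (220^8)^2 ≡ 13^2 = 169 ≡ 169 (mod 1187)
220^19 = 220^16 · 220^2 · 220^1 ≡ 169 · 920 · 220 ≡ 1008 (mod 1187).

1008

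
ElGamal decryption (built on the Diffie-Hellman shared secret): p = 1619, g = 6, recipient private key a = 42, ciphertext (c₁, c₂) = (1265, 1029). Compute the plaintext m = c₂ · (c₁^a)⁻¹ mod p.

Shared mask s = c₁^a mod p = 1265^42 mod 1619.
1265^1 ≡ 1265 (mod 1619)
1265^2 = (1265^1)^2 ≡ 1265^2 = 1600225 ≡ 653 (mod 1619)
1265^4 = (1265^2)^2 ≡ 653^2 = 426409 ≡ 612 (mod 1619)
1265^8 = (1265^4)^2 ≡ 612^2 = 374544 ≡ 555 (mod 1619)
1265^16 = (1265^8)^2 ≡ 555^2 = 308025 ≡ 415 (mod 1619)
1265^32 = (1265^16)^2 ≡ 415^2 = 172225 ≡ 611 (mod 1619)
1265^42 = 1265^32 · 1265^8 · 1265^2 ≡ 611 · 555 · 653 ≡ 78 (mod 1619).
So s = 78; s⁻¹ ≡ 768 (mod 1619).
m = c₂ · s⁻¹ mod 1619 = 1029 · 768 mod 1619 = 200.

200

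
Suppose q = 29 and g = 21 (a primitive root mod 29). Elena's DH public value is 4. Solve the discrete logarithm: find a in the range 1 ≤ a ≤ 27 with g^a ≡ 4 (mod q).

Try successive powers of 21 modulo 29:
21^1 ≡ 21
21^2 ≡ 6
21^3 ≡ 10
21^4 ≡ 7
21^5 ≡ 2
21^6 ≡ 13
21^7 ≡ 12
21^8 ≡ 20
21^9 ≡ 14
21^10 ≡ 4
Found: a = 10.

10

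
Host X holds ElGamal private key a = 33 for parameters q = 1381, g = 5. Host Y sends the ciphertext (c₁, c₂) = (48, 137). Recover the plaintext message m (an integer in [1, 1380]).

Shared mask s = c₁^a mod q = 48^33 mod 1381.
48^1 ≡ 48 (mod 1381)
48^2 = (48^1)^2 ≡ 48^2 = 2304 ≡ 923 (mod 1381)
48^4 = (48^2)^2 ≡ 923^2 = 851929 ≡ 1233 (mod 1381)
48^8 = (48^4)^2 ≡ 1233^2 = 1520289 ≡ 1189 (mod 1381)
48^16 = (48^8)^2 ≡ 1189^2 = 1413721 ≡ 958 (mod 1381)
48^32 = (48^16)^2 ≡ 958^2 = 917764 ≡ 780 (mod 1381)
48^33 = 48^32 · 48^1 ≡ 780 · 48 ≡ 153 (mod 1381).
So s = 153; s⁻¹ ≡ 343 (mod 1381).
m = c₂ · s⁻¹ mod 1381 = 137 · 343 mod 1381 = 37.

37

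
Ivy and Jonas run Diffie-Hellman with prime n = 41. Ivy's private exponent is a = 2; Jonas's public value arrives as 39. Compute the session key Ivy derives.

Shared key K = 39^2 mod 41.
39^1 ≡ 39 (mod 41)
39^2 = (39^1)^2 ≡ 39^2 = 1521 ≡ 4 (mod 41)

4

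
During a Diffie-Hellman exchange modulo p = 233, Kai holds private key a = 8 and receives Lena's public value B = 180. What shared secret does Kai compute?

135

Shared key K = 180^8 mod 233.
180^1 ≡ 180 (mod 233)
180^2 = (180^1)^2 ≡ 180^2 = 32400 ≡ 13 (mod 233)
180^4 = (180^2)^2 ≡ 13^2 = 169 ≡ 169 (mod 233)
180^8 = (180^4)^2 ≡ 169^2 = 28561 ≡ 135 (mod 233)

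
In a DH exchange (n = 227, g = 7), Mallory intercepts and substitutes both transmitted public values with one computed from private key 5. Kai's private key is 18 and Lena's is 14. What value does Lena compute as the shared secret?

Lena receives Mallory's public value M = 7^5 mod 227 instead of the honest one.
7^1 ≡ 7 (mod 227)
7^2 = (7^1)^2 ≡ 7^2 = 49 ≡ 49 (mod 227)
7^4 = (7^2)^2 ≡ 49^2 = 2401 ≡ 131 (mod 227)
7^5 = 7^4 · 7^1 ≡ 131 · 7 ≡ 9 (mod 227).
So M = 9. Lena computes K = M^14 mod 227.
9^1 ≡ 9 (mod 227)
9^2 = (9^1)^2 ≡ 9^2 = 81 ≡ 81 (mod 227)
9^4 = (9^2)^2 ≡ 81^2 = 6561 ≡ 205 (mod 227)
9^8 = (9^4)^2 ≡ 205^2 = 42025 ≡ 30 (mod 227)
9^14 = 9^8 · 9^4 · 9^2 ≡ 30 · 205 · 81 ≡ 112 (mod 227).

112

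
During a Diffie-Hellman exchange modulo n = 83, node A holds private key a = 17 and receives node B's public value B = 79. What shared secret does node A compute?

Shared key K = 79^17 mod 83.
79^1 ≡ 79 (mod 83)
79^2 = (79^1)^2 ≡ 79^2 = 6241 ≡ 16 (mod 83)
79^4 = (79^2)^2 ≡ 16^2 = 256 ≡ 7 (mod 83)
79^8 = (79^4)^2 ≡ 7^2 = 49 ≡ 49 (mod 83)
79^16 = (79^8)^2 ≡ 49^2 = 2401 ≡ 77 (mod 83)
79^17 = 79^16 · 79^1 ≡ 77 · 79 ≡ 24 (mod 83).

24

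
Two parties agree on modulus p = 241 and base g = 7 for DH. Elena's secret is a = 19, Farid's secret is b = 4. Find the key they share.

159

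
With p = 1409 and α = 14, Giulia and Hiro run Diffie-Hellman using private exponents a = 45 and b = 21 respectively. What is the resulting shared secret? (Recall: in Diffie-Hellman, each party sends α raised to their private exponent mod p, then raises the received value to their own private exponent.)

Hiro sends B = α^b mod p = 14^21 mod 1409.
14^1 ≡ 14 (mod 1409)
14^2 = (14^1)^2 ≡ 14^2 = 196 ≡ 196 (mod 1409)
14^4 = (14^2)^2 ≡ 196^2 = 38416 ≡ 373 (mod 1409)
14^8 = (14^4)^2 ≡ 373^2 = 139129 ≡ 1047 (mod 1409)
14^16 = (14^8)^2 ≡ 1047^2 = 1096209 ≡ 7 (mod 1409)
14^21 = 14^16 · 14^4 · 14^1 ≡ 7 · 373 · 14 ≡ 1329 (mod 1409).
So B = 1329. Giulia then computes K = B^a mod p = 1329^45 mod 1409.
1329^1 ≡ 1329 (mod 1409)
1329^2 = (1329^1)^2 ≡ 1329^2 = 1766241 ≡ 764 (mod 1409)
1329^4 = (1329^2)^2 ≡ 764^2 = 583696 ≡ 370 (mod 1409)
1329^8 = (1329^4)^2 ≡ 370^2 = 136900 ≡ 227 (mod 1409)
1329^16 = (1329^8)^2 ≡ 227^2 = 51529 ≡ 805 (mod 1409)
1329^32 = (1329^16)^2 ≡ 805^2 = 648025 ≡ 1294 (mod 1409)
1329^45 = 1329^32 · 1329^8 · 1329^4 · 1329^1 ≡ 1294 · 227 · 370 · 1329 ≡ 1128 (mod 1409).

1128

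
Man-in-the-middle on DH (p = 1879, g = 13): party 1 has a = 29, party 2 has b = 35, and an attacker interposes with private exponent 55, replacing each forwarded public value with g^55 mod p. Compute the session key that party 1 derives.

19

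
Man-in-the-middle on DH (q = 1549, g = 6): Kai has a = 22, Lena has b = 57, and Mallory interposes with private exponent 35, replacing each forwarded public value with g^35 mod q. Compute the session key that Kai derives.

1249

Kai receives Mallory's public value M = 6^35 mod 1549 instead of the honest one.
6^1 ≡ 6 (mod 1549)
6^2 = (6^1)^2 ≡ 6^2 = 36 ≡ 36 (mod 1549)
6^4 = (6^2)^2 ≡ 36^2 = 1296 ≡ 1296 (mod 1549)
6^8 = (6^4)^2 ≡ 1296^2 = 1679616 ≡ 500 (mod 1549)
6^16 = (6^8)^2 ≡ 500^2 = 250000 ≡ 611 (mod 1549)
6^32 = (6^16)^2 ≡ 611^2 = 373321 ≡ 12 (mod 1549)
6^35 = 6^32 · 6^2 · 6^1 ≡ 12 · 36 · 6 ≡ 1043 (mod 1549).
So M = 1043. Kai computes K = M^22 mod 1549.
1043^1 ≡ 1043 (mod 1549)
1043^2 = (1043^1)^2 ≡ 1043^2 = 1087849 ≡ 451 (mod 1549)
1043^4 = (1043^2)^2 ≡ 451^2 = 203401 ≡ 482 (mod 1549)
1043^8 = (1043^4)^2 ≡ 482^2 = 232324 ≡ 1523 (mod 1549)
1043^16 = (1043^8)^2 ≡ 1523^2 = 2319529 ≡ 676 (mod 1549)
1043^22 = 1043^16 · 1043^4 · 1043^2 ≡ 676 · 482 · 451 ≡ 1249 (mod 1549).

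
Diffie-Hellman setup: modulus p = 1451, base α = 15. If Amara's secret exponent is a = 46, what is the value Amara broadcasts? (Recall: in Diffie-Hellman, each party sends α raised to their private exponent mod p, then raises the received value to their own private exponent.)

248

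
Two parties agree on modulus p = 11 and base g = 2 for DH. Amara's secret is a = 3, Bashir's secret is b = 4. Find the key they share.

Amara sends A = g^a mod p = 2^3 mod 11.
2^1 ≡ 2 (mod 11)
2^2 = (2^1)^2 ≡ 2^2 = 4 ≡ 4 (mod 11)
2^3 = 2^2 · 2^1 ≡ 4 · 2 ≡ 8 (mod 11).
So A = 8. Bashir then computes K = A^b mod p = 8^4 mod 11.
8^1 ≡ 8 (mod 11)
8^2 = (8^1)^2 ≡ 8^2 = 64 ≡ 9 (mod 11)
8^4 = (8^2)^2 ≡ 9^2 = 81 ≡ 4 (mod 11)

4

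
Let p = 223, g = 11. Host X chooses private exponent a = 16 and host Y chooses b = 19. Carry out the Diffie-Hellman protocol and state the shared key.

203

Host Y sends B = g^b mod p = 11^19 mod 223.
11^1 ≡ 11 (mod 223)
11^2 = (11^1)^2 ≡ 11^2 = 121 ≡ 121 (mod 223)
11^4 = (11^2)^2 ≡ 121^2 = 14641 ≡ 146 (mod 223)
11^8 = (11^4)^2 ≡ 146^2 = 21316 ≡ 131 (mod 223)
11^16 = (11^8)^2 ≡ 131^2 = 17161 ≡ 213 (mod 223)
11^19 = 11^16 · 11^2 · 11^1 ≡ 213 · 121 · 11 ≡ 70 (mod 223).
So B = 70. Host X then computes K = B^a mod p = 70^16 mod 223.
70^1 ≡ 70 (mod 223)
70^2 = (70^1)^2 ≡ 70^2 = 4900 ≡ 217 (mod 223)
70^4 = (70^2)^2 ≡ 217^2 = 47089 ≡ 36 (mod 223)
70^8 = (70^4)^2 ≡ 36^2 = 1296 ≡ 181 (mod 223)
70^16 = (70^8)^2 ≡ 181^2 = 32761 ≡ 203 (mod 223)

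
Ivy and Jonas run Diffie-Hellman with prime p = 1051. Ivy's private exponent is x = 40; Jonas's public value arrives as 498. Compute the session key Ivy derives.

Shared key K = 498^40 mod 1051.
498^1 ≡ 498 (mod 1051)
498^2 = (498^1)^2 ≡ 498^2 = 248004 ≡ 1019 (mod 1051)
498^4 = (498^2)^2 ≡ 1019^2 = 1038361 ≡ 1024 (mod 1051)
498^8 = (498^4)^2 ≡ 1024^2 = 1048576 ≡ 729 (mod 1051)
498^16 = (498^8)^2 ≡ 729^2 = 531441 ≡ 686 (mod 1051)
498^32 = (498^16)^2 ≡ 686^2 = 470596 ≡ 799 (mod 1051)
498^40 = 498^32 · 498^8 ≡ 799 · 729 ≡ 217 (mod 1051).

217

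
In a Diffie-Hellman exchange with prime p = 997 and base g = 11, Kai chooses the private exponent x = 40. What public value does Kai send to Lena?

Public value = 11^40 mod 997.
11^1 ≡ 11 (mod 997)
11^2 = (11^1)^2 ≡ 11^2 = 121 ≡ 121 (mod 997)
11^4 = (11^2)^2 ≡ 121^2 = 14641 ≡ 683 (mod 997)
11^8 = (11^4)^2 ≡ 683^2 = 466489 ≡ 890 (mod 997)
11^16 = (11^8)^2 ≡ 890^2 = 792100 ≡ 482 (mod 997)
11^32 = (11^16)^2 ≡ 482^2 = 232324 ≡ 23 (mod 997)
11^40 = 11^32 · 11^8 ≡ 23 · 890 ≡ 530 (mod 997).

530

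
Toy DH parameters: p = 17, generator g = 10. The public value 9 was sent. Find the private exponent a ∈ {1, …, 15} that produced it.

6

Try successive powers of 10 modulo 17:
10^1 ≡ 10
10^2 ≡ 15
10^3 ≡ 14
10^4 ≡ 4
10^5 ≡ 6
10^6 ≡ 9
Found: a = 6.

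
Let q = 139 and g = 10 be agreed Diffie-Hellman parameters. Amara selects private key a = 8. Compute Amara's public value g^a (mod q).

64

Public value = 10^8 (mod 139).
10^1 ≡ 10 (mod 139)
10^2 = (10^1)^2 ≡ 10^2 = 100 ≡ 100 (mod 139)
10^4 = (10^2)^2 ≡ 100^2 = 10000 ≡ 131 (mod 139)
10^8 = (10^4)^2 ≡ 131^2 = 17161 ≡ 64 (mod 139)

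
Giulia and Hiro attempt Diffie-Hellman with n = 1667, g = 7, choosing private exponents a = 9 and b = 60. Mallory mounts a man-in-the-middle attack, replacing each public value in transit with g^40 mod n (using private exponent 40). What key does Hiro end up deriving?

131

Hiro receives Mallory's public value M = 7^40 mod 1667 instead of the honest one.
7^1 ≡ 7 (mod 1667)
7^2 = (7^1)^2 ≡ 7^2 = 49 ≡ 49 (mod 1667)
7^4 = (7^2)^2 ≡ 49^2 = 2401 ≡ 734 (mod 1667)
7^8 = (7^4)^2 ≡ 734^2 = 538756 ≡ 315 (mod 1667)
7^16 = (7^8)^2 ≡ 315^2 = 99225 ≡ 872 (mod 1667)
7^32 = (7^16)^2 ≡ 872^2 = 760384 ≡ 232 (mod 1667)
7^40 = 7^32 · 7^8 ≡ 232 · 315 ≡ 1399 (mod 1667).
So M = 1399. Hiro computes K = M^60 mod 1667.
1399^1 ≡ 1399 (mod 1667)
1399^2 = (1399^1)^2 ≡ 1399^2 = 1957201 ≡ 143 (mod 1667)
1399^4 = (1399^2)^2 ≡ 143^2 = 20449 ≡ 445 (mod 1667)
1399^8 = (1399^4)^2 ≡ 445^2 = 198025 ≡ 1319 (mod 1667)
1399^16 = (1399^8)^2 ≡ 1319^2 = 1739761 ≡ 1080 (mod 1667)
1399^32 = (1399^16)^2 ≡ 1080^2 = 1166400 ≡ 1167 (mod 1667)
1399^60 = 1399^32 · 1399^16 · 1399^8 · 1399^4 ≡ 1167 · 1080 · 1319 · 445 ≡ 131 (mod 1667).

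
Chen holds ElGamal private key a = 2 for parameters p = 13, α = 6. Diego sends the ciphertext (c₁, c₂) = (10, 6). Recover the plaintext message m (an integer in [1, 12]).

Shared mask s = c₁^a mod p = 10^2 mod 13.
10^1 ≡ 10 (mod 13)
10^2 = (10^1)^2 ≡ 10^2 = 100 ≡ 9 (mod 13)
So s = 9; s⁻¹ ≡ 3 (mod 13).
m = c₂ · s⁻¹ mod 13 = 6 · 3 mod 13 = 5.

5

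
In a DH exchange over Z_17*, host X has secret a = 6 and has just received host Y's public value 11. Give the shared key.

8

Shared key K = 11^6 mod 17.
11^1 ≡ 11 (mod 17)
11^2 = (11^1)^2 ≡ 11^2 = 121 ≡ 2 (mod 17)
11^4 = (11^2)^2 ≡ 2^2 = 4 ≡ 4 (mod 17)
11^6 = 11^4 · 11^2 ≡ 4 · 2 ≡ 8 (mod 17).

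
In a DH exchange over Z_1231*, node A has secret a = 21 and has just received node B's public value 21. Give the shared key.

285

Shared key K = 21^21 mod 1231.
21^1 ≡ 21 (mod 1231)
21^2 = (21^1)^2 ≡ 21^2 = 441 ≡ 441 (mod 1231)
21^4 = (21^2)^2 ≡ 441^2 = 194481 ≡ 1214 (mod 1231)
21^8 = (21^4)^2 ≡ 1214^2 = 1473796 ≡ 289 (mod 1231)
21^16 = (21^8)^2 ≡ 289^2 = 83521 ≡ 1044 (mod 1231)
21^21 = 21^16 · 21^4 · 21^1 ≡ 1044 · 1214 · 21 ≡ 285 (mod 1231).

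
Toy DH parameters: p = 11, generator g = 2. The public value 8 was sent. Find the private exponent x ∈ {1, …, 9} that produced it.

Try successive powers of 2 modulo 11:
2^1 ≡ 2
2^2 ≡ 4
2^3 ≡ 8
Found: x = 3.

3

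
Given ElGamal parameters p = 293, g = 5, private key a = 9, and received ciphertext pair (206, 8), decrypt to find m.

93

Shared mask s = c₁^a mod p = 206^9 mod 293.
206^1 ≡ 206 (mod 293)
206^2 = (206^1)^2 ≡ 206^2 = 42436 ≡ 244 (mod 293)
206^4 = (206^2)^2 ≡ 244^2 = 59536 ≡ 57 (mod 293)
206^8 = (206^4)^2 ≡ 57^2 = 3249 ≡ 26 (mod 293)
206^9 = 206^8 · 206^1 ≡ 26 · 206 ≡ 82 (mod 293).
So s = 82; s⁻¹ ≡ 268 (mod 293).
m = c₂ · s⁻¹ mod 293 = 8 · 268 mod 293 = 93.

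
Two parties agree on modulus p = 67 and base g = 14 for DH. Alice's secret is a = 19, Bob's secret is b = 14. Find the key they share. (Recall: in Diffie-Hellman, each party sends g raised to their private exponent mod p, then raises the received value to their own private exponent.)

Alice sends A = g^a mod p = 14^19 mod 67.
14^1 ≡ 14 (mod 67)
14^2 = (14^1)^2 ≡ 14^2 = 196 ≡ 62 (mod 67)
14^4 = (14^2)^2 ≡ 62^2 = 3844 ≡ 25 (mod 67)
14^8 = (14^4)^2 ≡ 25^2 = 625 ≡ 22 (mod 67)
14^16 = (14^8)^2 ≡ 22^2 = 484 ≡ 15 (mod 67)
14^19 = 14^16 · 14^2 · 14^1 ≡ 15 · 62 · 14 ≡ 22 (mod 67).
So A = 22. Bob then computes K = A^b mod p = 22^14 mod 67.
22^1 ≡ 22 (mod 67)
22^2 = (22^1)^2 ≡ 22^2 = 484 ≡ 15 (mod 67)
22^4 = (22^2)^2 ≡ 15^2 = 225 ≡ 24 (mod 67)
22^8 = (22^4)^2 ≡ 24^2 = 576 ≡ 40 (mod 67)
22^14 = 22^8 · 22^4 · 22^2 ≡ 40 · 24 · 15 ≡ 62 (mod 67).

62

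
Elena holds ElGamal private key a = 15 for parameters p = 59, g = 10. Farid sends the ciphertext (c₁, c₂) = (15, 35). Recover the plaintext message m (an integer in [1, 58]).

Shared mask s = c₁^a mod p = 15^15 mod 59.
15^1 ≡ 15 (mod 59)
15^2 = (15^1)^2 ≡ 15^2 = 225 ≡ 48 (mod 59)
15^4 = (15^2)^2 ≡ 48^2 = 2304 ≡ 3 (mod 59)
15^8 = (15^4)^2 ≡ 3^2 = 9 ≡ 9 (mod 59)
15^15 = 15^8 · 15^4 · 15^2 · 15^1 ≡ 9 · 3 · 48 · 15 ≡ 29 (mod 59).
So s = 29; s⁻¹ ≡ 57 (mod 59).
m = c₂ · s⁻¹ mod 59 = 35 · 57 mod 59 = 48.

48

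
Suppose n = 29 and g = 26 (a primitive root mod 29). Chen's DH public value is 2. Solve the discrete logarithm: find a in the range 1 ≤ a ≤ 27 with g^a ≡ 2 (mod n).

Try successive powers of 26 modulo 29:
26^1 ≡ 26
26^2 ≡ 9
26^3 ≡ 2
Found: a = 3.

3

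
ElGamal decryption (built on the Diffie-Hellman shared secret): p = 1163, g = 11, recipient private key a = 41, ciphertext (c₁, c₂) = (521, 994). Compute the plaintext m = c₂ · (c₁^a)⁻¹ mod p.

703

Shared mask s = c₁^a mod p = 521^41 mod 1163.
521^1 ≡ 521 (mod 1163)
521^2 = (521^1)^2 ≡ 521^2 = 271441 ≡ 462 (mod 1163)
521^4 = (521^2)^2 ≡ 462^2 = 213444 ≡ 615 (mod 1163)
521^8 = (521^4)^2 ≡ 615^2 = 378225 ≡ 250 (mod 1163)
521^16 = (521^8)^2 ≡ 250^2 = 62500 ≡ 861 (mod 1163)
521^32 = (521^16)^2 ≡ 861^2 = 741321 ≡ 490 (mod 1163)
521^41 = 521^32 · 521^8 · 521^1 ≡ 490 · 250 · 521 ≡ 549 (mod 1163).
So s = 549; s⁻¹ ≡ 161 (mod 1163).
m = c₂ · s⁻¹ mod 1163 = 994 · 161 mod 1163 = 703.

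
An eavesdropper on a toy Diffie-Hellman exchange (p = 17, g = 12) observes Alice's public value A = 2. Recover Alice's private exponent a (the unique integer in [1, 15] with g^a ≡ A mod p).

Try successive powers of 12 modulo 17:
12^1 ≡ 12
12^2 ≡ 8
12^3 ≡ 11
12^4 ≡ 13
12^5 ≡ 3
12^6 ≡ 2
Found: a = 6.

6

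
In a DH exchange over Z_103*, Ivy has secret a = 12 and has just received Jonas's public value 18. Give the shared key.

61

Shared key K = 18^12 mod 103.
18^1 ≡ 18 (mod 103)
18^2 = (18^1)^2 ≡ 18^2 = 324 ≡ 15 (mod 103)
18^4 = (18^2)^2 ≡ 15^2 = 225 ≡ 19 (mod 103)
18^8 = (18^4)^2 ≡ 19^2 = 361 ≡ 52 (mod 103)
18^12 = 18^8 · 18^4 ≡ 52 · 19 ≡ 61 (mod 103).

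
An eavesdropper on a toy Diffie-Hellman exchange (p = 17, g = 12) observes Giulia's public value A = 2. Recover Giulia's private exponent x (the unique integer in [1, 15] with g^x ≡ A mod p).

Try successive powers of 12 modulo 17:
12^1 ≡ 12
12^2 ≡ 8
12^3 ≡ 11
12^4 ≡ 13
12^5 ≡ 3
12^6 ≡ 2
Found: x = 6.

6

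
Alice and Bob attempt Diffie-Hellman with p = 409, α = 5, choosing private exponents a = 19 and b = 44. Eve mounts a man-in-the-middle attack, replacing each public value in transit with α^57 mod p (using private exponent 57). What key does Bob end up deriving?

150

Bob receives Eve's public value M = 5^57 mod 409 instead of the honest one.
5^1 ≡ 5 (mod 409)
5^2 = (5^1)^2 ≡ 5^2 = 25 ≡ 25 (mod 409)
5^4 = (5^2)^2 ≡ 25^2 = 625 ≡ 216 (mod 409)
5^8 = (5^4)^2 ≡ 216^2 = 46656 ≡ 30 (mod 409)
5^16 = (5^8)^2 ≡ 30^2 = 900 ≡ 82 (mod 409)
5^32 = (5^16)^2 ≡ 82^2 = 6724 ≡ 180 (mod 409)
5^57 = 5^32 · 5^16 · 5^8 · 5^1 ≡ 180 · 82 · 30 · 5 ≡ 83 (mod 409).
So M = 83. Bob computes K = M^44 mod 409.
83^1 ≡ 83 (mod 409)
83^2 = (83^1)^2 ≡ 83^2 = 6889 ≡ 345 (mod 409)
83^4 = (83^2)^2 ≡ 345^2 = 119025 ≡ 6 (mod 409)
83^8 = (83^4)^2 ≡ 6^2 = 36 ≡ 36 (mod 409)
83^16 = (83^8)^2 ≡ 36^2 = 1296 ≡ 69 (mod 409)
83^32 = (83^16)^2 ≡ 69^2 = 4761 ≡ 262 (mod 409)
83^44 = 83^32 · 83^8 · 83^4 ≡ 262 · 36 · 6 ≡ 150 (mod 409).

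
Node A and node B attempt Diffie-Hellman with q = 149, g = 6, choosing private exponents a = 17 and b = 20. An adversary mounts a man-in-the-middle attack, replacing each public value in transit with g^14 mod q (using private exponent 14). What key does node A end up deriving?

145

Node A receives an adversary's public value M = 6^14 mod 149 instead of the honest one.
6^1 ≡ 6 (mod 149)
6^2 = (6^1)^2 ≡ 6^2 = 36 ≡ 36 (mod 149)
6^4 = (6^2)^2 ≡ 36^2 = 1296 ≡ 104 (mod 149)
6^8 = (6^4)^2 ≡ 104^2 = 10816 ≡ 88 (mod 149)
6^14 = 6^8 · 6^4 · 6^2 ≡ 88 · 104 · 36 ≡ 33 (mod 149).
So M = 33. Node A computes K = M^17 mod 149.
33^1 ≡ 33 (mod 149)
33^2 = (33^1)^2 ≡ 33^2 = 1089 ≡ 46 (mod 149)
33^4 = (33^2)^2 ≡ 46^2 = 2116 ≡ 30 (mod 149)
33^8 = (33^4)^2 ≡ 30^2 = 900 ≡ 6 (mod 149)
33^16 = (33^8)^2 ≡ 6^2 = 36 ≡ 36 (mod 149)
33^17 = 33^16 · 33^1 ≡ 36 · 33 ≡ 145 (mod 149).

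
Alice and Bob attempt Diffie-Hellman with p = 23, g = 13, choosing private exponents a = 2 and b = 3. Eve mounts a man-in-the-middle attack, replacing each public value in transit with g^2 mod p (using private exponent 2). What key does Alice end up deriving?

Alice receives Eve's public value M = 13^2 mod 23 instead of the honest one.
13^1 ≡ 13 (mod 23)
13^2 = (13^1)^2 ≡ 13^2 = 169 ≡ 8 (mod 23)
So M = 8. Alice computes K = M^2 mod 23.
8^1 ≡ 8 (mod 23)
8^2 = (8^1)^2 ≡ 8^2 = 64 ≡ 18 (mod 23)

18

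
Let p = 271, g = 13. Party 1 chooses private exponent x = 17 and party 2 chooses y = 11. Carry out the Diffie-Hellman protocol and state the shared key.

93

Party 2 sends B = g^y mod p = 13^11 mod 271.
13^1 ≡ 13 (mod 271)
13^2 = (13^1)^2 ≡ 13^2 = 169 ≡ 169 (mod 271)
13^4 = (13^2)^2 ≡ 169^2 = 28561 ≡ 106 (mod 271)
13^8 = (13^4)^2 ≡ 106^2 = 11236 ≡ 125 (mod 271)
13^11 = 13^8 · 13^2 · 13^1 ≡ 125 · 169 · 13 ≡ 102 (mod 271).
So B = 102. Party 1 then computes K = B^x mod p = 102^17 mod 271.
102^1 ≡ 102 (mod 271)
102^2 = (102^1)^2 ≡ 102^2 = 10404 ≡ 106 (mod 271)
102^4 = (102^2)^2 ≡ 106^2 = 11236 ≡ 125 (mod 271)
102^8 = (102^4)^2 ≡ 125^2 = 15625 ≡ 178 (mod 271)
102^16 = (102^8)^2 ≡ 178^2 = 31684 ≡ 248 (mod 271)
102^17 = 102^16 · 102^1 ≡ 248 · 102 ≡ 93 (mod 271).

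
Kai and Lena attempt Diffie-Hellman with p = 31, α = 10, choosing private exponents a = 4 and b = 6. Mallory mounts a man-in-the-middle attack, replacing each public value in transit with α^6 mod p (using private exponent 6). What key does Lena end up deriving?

2

Lena receives Mallory's public value M = 10^6 mod 31 instead of the honest one.
10^1 ≡ 10 (mod 31)
10^2 = (10^1)^2 ≡ 10^2 = 100 ≡ 7 (mod 31)
10^4 = (10^2)^2 ≡ 7^2 = 49 ≡ 18 (mod 31)
10^6 = 10^4 · 10^2 ≡ 18 · 7 ≡ 2 (mod 31).
So M = 2. Lena computes K = M^6 mod 31.
2^1 ≡ 2 (mod 31)
2^2 = (2^1)^2 ≡ 2^2 = 4 ≡ 4 (mod 31)
2^4 = (2^2)^2 ≡ 4^2 = 16 ≡ 16 (mod 31)
2^6 = 2^4 · 2^2 ≡ 16 · 4 ≡ 2 (mod 31).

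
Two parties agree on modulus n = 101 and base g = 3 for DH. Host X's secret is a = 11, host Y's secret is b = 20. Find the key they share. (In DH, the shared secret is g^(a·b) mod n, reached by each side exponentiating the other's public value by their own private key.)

Host Y sends B = g^b mod n = 3^20 mod 101.
3^1 ≡ 3 (mod 101)
3^2 = (3^1)^2 ≡ 3^2 = 9 ≡ 9 (mod 101)
3^4 = (3^2)^2 ≡ 9^2 = 81 ≡ 81 (mod 101)
3^8 = (3^4)^2 ≡ 81^2 = 6561 ≡ 97 (mod 101)
3^16 = (3^8)^2 ≡ 97^2 = 9409 ≡ 16 (mod 101)
3^20 = 3^16 · 3^4 ≡ 16 · 81 ≡ 84 (mod 101).
So B = 84. Host X then computes K = B^a mod n = 84^11 mod 101.
84^1 ≡ 84 (mod 101)
84^2 = (84^1)^2 ≡ 84^2 = 7056 ≡ 87 (mod 101)
84^4 = (84^2)^2 ≡ 87^2 = 7569 ≡ 95 (mod 101)
84^8 = (84^4)^2 ≡ 95^2 = 9025 ≡ 36 (mod 101)
84^11 = 84^8 · 84^2 · 84^1 ≡ 36 · 87 · 84 ≡ 84 (mod 101).

84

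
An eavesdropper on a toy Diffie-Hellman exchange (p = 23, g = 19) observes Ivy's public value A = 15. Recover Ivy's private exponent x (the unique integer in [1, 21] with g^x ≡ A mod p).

7

Try successive powers of 19 modulo 23:
19^1 ≡ 19
19^2 ≡ 16
19^3 ≡ 5
19^4 ≡ 3
19^5 ≡ 11
19^6 ≡ 2
19^7 ≡ 15
Found: x = 7.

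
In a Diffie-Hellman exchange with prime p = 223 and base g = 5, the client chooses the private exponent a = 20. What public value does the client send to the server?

Public value = 5^20 mod 223.
5^1 ≡ 5 (mod 223)
5^2 = (5^1)^2 ≡ 5^2 = 25 ≡ 25 (mod 223)
5^4 = (5^2)^2 ≡ 25^2 = 625 ≡ 179 (mod 223)
5^8 = (5^4)^2 ≡ 179^2 = 32041 ≡ 152 (mod 223)
5^16 = (5^8)^2 ≡ 152^2 = 23104 ≡ 135 (mod 223)
5^20 = 5^16 · 5^4 ≡ 135 · 179 ≡ 81 (mod 223).

81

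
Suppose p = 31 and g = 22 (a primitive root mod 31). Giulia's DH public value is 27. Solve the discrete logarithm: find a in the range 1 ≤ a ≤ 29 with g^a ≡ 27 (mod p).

Try successive powers of 22 modulo 31:
22^1 ≡ 22
22^2 ≡ 19
22^3 ≡ 15
22^4 ≡ 20
22^5 ≡ 6
22^6 ≡ 8
22^7 ≡ 21
22^8 ≡ 28
22^9 ≡ 27
Found: a = 9.

9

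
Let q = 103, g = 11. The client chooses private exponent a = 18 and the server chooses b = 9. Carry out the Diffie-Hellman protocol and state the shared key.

The client sends A = g^a mod q = 11^18 mod 103.
11^1 ≡ 11 (mod 103)
11^2 = (11^1)^2 ≡ 11^2 = 121 ≡ 18 (mod 103)
11^4 = (11^2)^2 ≡ 18^2 = 324 ≡ 15 (mod 103)
11^8 = (11^4)^2 ≡ 15^2 = 225 ≡ 19 (mod 103)
11^16 = (11^8)^2 ≡ 19^2 = 361 ≡ 52 (mod 103)
11^18 = 11^16 · 11^2 ≡ 52 · 18 ≡ 9 (mod 103).
So A = 9. The server then computes K = A^b mod q = 9^9 mod 103.
9^1 ≡ 9 (mod 103)
9^2 = (9^1)^2 ≡ 9^2 = 81 ≡ 81 (mod 103)
9^4 = (9^2)^2 ≡ 81^2 = 6561 ≡ 72 (mod 103)
9^8 = (9^4)^2 ≡ 72^2 = 5184 ≡ 34 (mod 103)
9^9 = 9^8 · 9^1 ≡ 34 · 9 ≡ 100 (mod 103).

100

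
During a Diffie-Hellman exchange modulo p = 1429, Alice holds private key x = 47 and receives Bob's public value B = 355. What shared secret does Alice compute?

Shared key K = 355^47 mod 1429.
355^1 ≡ 355 (mod 1429)
355^2 = (355^1)^2 ≡ 355^2 = 126025 ≡ 273 (mod 1429)
355^4 = (355^2)^2 ≡ 273^2 = 74529 ≡ 221 (mod 1429)
355^8 = (355^4)^2 ≡ 221^2 = 48841 ≡ 255 (mod 1429)
355^16 = (355^8)^2 ≡ 255^2 = 65025 ≡ 720 (mod 1429)
355^32 = (355^16)^2 ≡ 720^2 = 518400 ≡ 1102 (mod 1429)
355^47 = 355^32 · 355^8 · 355^4 · 355^2 · 355^1 ≡ 1102 · 255 · 221 · 273 · 355 ≡ 323 (mod 1429).

323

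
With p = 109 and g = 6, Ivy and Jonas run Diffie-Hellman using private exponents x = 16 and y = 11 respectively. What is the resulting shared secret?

Jonas sends B = g^y mod p = 6^11 mod 109.
6^1 ≡ 6 (mod 109)
6^2 = (6^1)^2 ≡ 6^2 = 36 ≡ 36 (mod 109)
6^4 = (6^2)^2 ≡ 36^2 = 1296 ≡ 97 (mod 109)
6^8 = (6^4)^2 ≡ 97^2 = 9409 ≡ 35 (mod 109)
6^11 = 6^8 · 6^2 · 6^1 ≡ 35 · 36 · 6 ≡ 39 (mod 109).
So B = 39. Ivy then computes K = B^x mod p = 39^16 mod 109.
39^1 ≡ 39 (mod 109)
39^2 = (39^1)^2 ≡ 39^2 = 1521 ≡ 104 (mod 109)
39^4 = (39^2)^2 ≡ 104^2 = 10816 ≡ 25 (mod 109)
39^8 = (39^4)^2 ≡ 25^2 = 625 ≡ 80 (mod 109)
39^16 = (39^8)^2 ≡ 80^2 = 6400 ≡ 78 (mod 109)

78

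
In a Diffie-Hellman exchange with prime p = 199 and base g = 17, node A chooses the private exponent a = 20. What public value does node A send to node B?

Public value = 17^20 mod 199.
17^1 ≡ 17 (mod 199)
17^2 = (17^1)^2 ≡ 17^2 = 289 ≡ 90 (mod 199)
17^4 = (17^2)^2 ≡ 90^2 = 8100 ≡ 140 (mod 199)
17^8 = (17^4)^2 ≡ 140^2 = 19600 ≡ 98 (mod 199)
17^16 = (17^8)^2 ≡ 98^2 = 9604 ≡ 52 (mod 199)
17^20 = 17^16 · 17^4 ≡ 52 · 140 ≡ 116 (mod 199).

116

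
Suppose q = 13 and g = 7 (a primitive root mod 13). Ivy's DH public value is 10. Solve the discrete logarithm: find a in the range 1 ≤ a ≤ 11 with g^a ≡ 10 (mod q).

Try successive powers of 7 modulo 13:
7^1 ≡ 7
7^2 ≡ 10
Found: a = 2.

2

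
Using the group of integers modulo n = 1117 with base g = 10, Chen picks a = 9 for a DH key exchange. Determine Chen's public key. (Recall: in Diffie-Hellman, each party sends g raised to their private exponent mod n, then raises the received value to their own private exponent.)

165

Public value = 10^9 mod 1117.
10^1 ≡ 10 (mod 1117)
10^2 = (10^1)^2 ≡ 10^2 = 100 ≡ 100 (mod 1117)
10^4 = (10^2)^2 ≡ 100^2 = 10000 ≡ 1064 (mod 1117)
10^8 = (10^4)^2 ≡ 1064^2 = 1132096 ≡ 575 (mod 1117)
10^9 = 10^8 · 10^1 ≡ 575 · 10 ≡ 165 (mod 1117).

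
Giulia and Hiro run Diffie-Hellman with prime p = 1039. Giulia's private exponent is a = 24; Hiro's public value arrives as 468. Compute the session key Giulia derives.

Shared key K = 468^24 mod 1039.
468^1 ≡ 468 (mod 1039)
468^2 = (468^1)^2 ≡ 468^2 = 219024 ≡ 834 (mod 1039)
468^4 = (468^2)^2 ≡ 834^2 = 695556 ≡ 465 (mod 1039)
468^8 = (468^4)^2 ≡ 465^2 = 216225 ≡ 113 (mod 1039)
468^16 = (468^8)^2 ≡ 113^2 = 12769 ≡ 301 (mod 1039)
468^24 = 468^16 · 468^8 ≡ 301 · 113 ≡ 765 (mod 1039).

765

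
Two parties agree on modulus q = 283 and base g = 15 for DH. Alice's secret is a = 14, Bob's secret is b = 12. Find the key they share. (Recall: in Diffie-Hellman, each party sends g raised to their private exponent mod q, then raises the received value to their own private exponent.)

Alice sends A = g^a mod q = 15^14 mod 283.
15^1 ≡ 15 (mod 283)
15^2 = (15^1)^2 ≡ 15^2 = 225 ≡ 225 (mod 283)
15^4 = (15^2)^2 ≡ 225^2 = 50625 ≡ 251 (mod 283)
15^8 = (15^4)^2 ≡ 251^2 = 63001 ≡ 175 (mod 283)
15^14 = 15^8 · 15^4 · 15^2 ≡ 175 · 251 · 225 ≡ 199 (mod 283).
So A = 199. Bob then computes K = A^b mod q = 199^12 mod 283.
199^1 ≡ 199 (mod 283)
199^2 = (199^1)^2 ≡ 199^2 = 39601 ≡ 264 (mod 283)
199^4 = (199^2)^2 ≡ 264^2 = 69696 ≡ 78 (mod 283)
199^8 = (199^4)^2 ≡ 78^2 = 6084 ≡ 141 (mod 283)
199^12 = 199^8 · 199^4 ≡ 141 · 78 ≡ 244 (mod 283).

244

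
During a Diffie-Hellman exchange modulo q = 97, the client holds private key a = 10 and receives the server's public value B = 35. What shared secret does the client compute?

Shared key K = 35^10 mod 97.
35^1 ≡ 35 (mod 97)
35^2 = (35^1)^2 ≡ 35^2 = 1225 ≡ 61 (mod 97)
35^4 = (35^2)^2 ≡ 61^2 = 3721 ≡ 35 (mod 97)
35^8 = (35^4)^2 ≡ 35^2 = 1225 ≡ 61 (mod 97)
35^10 = 35^8 · 35^2 ≡ 61 · 61 ≡ 35 (mod 97).

35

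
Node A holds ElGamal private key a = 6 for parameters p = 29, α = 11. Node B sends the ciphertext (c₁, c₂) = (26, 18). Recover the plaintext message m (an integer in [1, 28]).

19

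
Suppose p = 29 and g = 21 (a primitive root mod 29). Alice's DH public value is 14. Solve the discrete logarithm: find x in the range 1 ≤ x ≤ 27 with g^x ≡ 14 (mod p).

Try successive powers of 21 modulo 29:
21^1 ≡ 21
21^2 ≡ 6
21^3 ≡ 10
21^4 ≡ 7
21^5 ≡ 2
21^6 ≡ 13
21^7 ≡ 12
21^8 ≡ 20
21^9 ≡ 14
Found: x = 9.

9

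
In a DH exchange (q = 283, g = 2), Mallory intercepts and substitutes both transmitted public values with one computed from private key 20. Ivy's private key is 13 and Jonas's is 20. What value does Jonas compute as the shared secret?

Jonas receives Mallory's public value M = 2^20 mod 283 instead of the honest one.
2^1 ≡ 2 (mod 283)
2^2 = (2^1)^2 ≡ 2^2 = 4 ≡ 4 (mod 283)
2^4 = (2^2)^2 ≡ 4^2 = 16 ≡ 16 (mod 283)
2^8 = (2^4)^2 ≡ 16^2 = 256 ≡ 256 (mod 283)
2^16 = (2^8)^2 ≡ 256^2 = 65536 ≡ 163 (mod 283)
2^20 = 2^16 · 2^4 ≡ 163 · 16 ≡ 61 (mod 283).
So M = 61. Jonas computes K = M^20 mod 283.
61^1 ≡ 61 (mod 283)
61^2 = (61^1)^2 ≡ 61^2 = 3721 ≡ 42 (mod 283)
61^4 = (61^2)^2 ≡ 42^2 = 1764 ≡ 66 (mod 283)
61^8 = (61^4)^2 ≡ 66^2 = 4356 ≡ 111 (mod 283)
61^16 = (61^8)^2 ≡ 111^2 = 12321 ≡ 152 (mod 283)
61^20 = 61^16 · 61^4 ≡ 152 · 66 ≡ 127 (mod 283).

127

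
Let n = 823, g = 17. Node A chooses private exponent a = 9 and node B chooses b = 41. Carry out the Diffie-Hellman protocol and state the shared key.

590

Node A sends A = g^a mod n = 17^9 mod 823.
17^1 ≡ 17 (mod 823)
17^2 = (17^1)^2 ≡ 17^2 = 289 ≡ 289 (mod 823)
17^4 = (17^2)^2 ≡ 289^2 = 83521 ≡ 398 (mod 823)
17^8 = (17^4)^2 ≡ 398^2 = 158404 ≡ 388 (mod 823)
17^9 = 17^8 · 17^1 ≡ 388 · 17 ≡ 12 (mod 823).
So A = 12. Node B then computes K = A^b mod n = 12^41 mod 823.
12^1 ≡ 12 (mod 823)
12^2 = (12^1)^2 ≡ 12^2 = 144 ≡ 144 (mod 823)
12^4 = (12^2)^2 ≡ 144^2 = 20736 ≡ 161 (mod 823)
12^8 = (12^4)^2 ≡ 161^2 = 25921 ≡ 408 (mod 823)
12^16 = (12^8)^2 ≡ 408^2 = 166464 ≡ 218 (mod 823)
12^32 = (12^16)^2 ≡ 218^2 = 47524 ≡ 613 (mod 823)
12^41 = 12^32 · 12^8 · 12^1 ≡ 613 · 408 · 12 ≡ 590 (mod 823).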